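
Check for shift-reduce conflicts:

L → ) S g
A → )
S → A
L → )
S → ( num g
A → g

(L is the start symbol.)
Augment with L' → L and build the canonical LR(0) collection (I0 = CLOSURE({[L' → . L]}), then GOTO on every symbol after a dot until no new states appear). It has 11 states:
  I0: { [L → . ) S g], [L → . )], [L' → . L] }  — shift
  I1: { [A → . )], [A → . g], [L → ) . S g], [L → ) .], [S → . ( num g], [S → . A] }  — shift, reduce
  I2: { [L' → L .] }  — accept
  I3: { [S → ( . num g] }  — shift
  I4: { [A → ) .] }  — reduce
  I5: { [S → A .] }  — reduce
  I6: { [L → ) S . g] }  — shift
  I7: { [A → g .] }  — reduce
  I8: { [L → ) S g .] }  — reduce
  I9: { [S → ( num . g] }  — shift
  I10: { [S → ( num g .] }  — reduce

I1 contains reduce item [L → ) .] and shift items [A → . )], [A → . g], [S → . ( num g] — shift-reduce conflict.

Answer: Yes — I1: [L → ) .] vs [A → . )]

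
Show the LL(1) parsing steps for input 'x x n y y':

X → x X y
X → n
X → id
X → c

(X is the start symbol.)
Stack is shown with the top on the left.

Stack      Input        Action
------------------------------
X $        x x n y y $  output X → x X y
x X y $    x x n y y $  match 'x'
X y $      x n y y $    output X → x X y
x X y y $  x n y y $    match 'x'
X y y $    n y y $      output X → n
n y y $    n y y $      match 'n'
y y $      y y $        match 'y'
y $        y $          match 'y'
$          $            accept

The string is accepted.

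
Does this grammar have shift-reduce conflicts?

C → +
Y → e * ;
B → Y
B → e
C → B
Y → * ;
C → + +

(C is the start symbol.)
A shift-reduce conflict occurs when an LR(0) state has both:
  - a complete (reduce) item [A → α .] (dot at the end), and
  - a shift item [B → β . c γ] (dot before a terminal).

Augment with C' → C and build the canonical LR(0) collection (I0 = CLOSURE({[C' → . C]}), then GOTO on every symbol after a dot until no new states appear). It has 11 states:
  I0: { [B → . Y], [B → . e], [C → . + +], [C → . +], [C → . B], [C' → . C], [Y → . * ;], [Y → . e * ;] }  — shift
  I1: { [Y → * . ;] }  — shift
  I2: { [C → + . +], [C → + .] }  — shift, reduce
  I3: { [C → B .] }  — reduce
  I4: { [C' → C .] }  — accept
  I5: { [B → Y .] }  — reduce
  I6: { [B → e .], [Y → e . * ;] }  — shift, reduce
  I7: { [Y → e * . ;] }  — shift
  I8: { [Y → e * ; .] }  — reduce
  I9: { [C → + + .] }  — reduce
  I10: { [Y → * ; .] }  — reduce

I2 contains reduce item [C → + .] and shift item [C → + . +] — shift-reduce conflict.
I6 contains reduce item [B → e .] and shift item [Y → e . * ;] — shift-reduce conflict.

Answer: Yes — I2: [C → + .] vs [C → + . +]; I6: [B → e .] vs [Y → e . * ;]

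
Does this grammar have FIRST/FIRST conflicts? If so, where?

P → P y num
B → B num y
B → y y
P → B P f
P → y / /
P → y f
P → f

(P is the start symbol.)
Yes. P → P y num / P → B P f on { 'y' }; P → P y num / P → y '/' '/' on { 'y' }; P → P y num / P → y f on { 'y' }; P → P y num / P → f on { 'f' }; P → B P f / P → y '/' '/' on { 'y' }; P → B P f / P → y f on { 'y' }; P → y '/' '/' / P → y f on { 'y' }; B → B num y / B → y y on { 'y' }

A FIRST/FIRST conflict occurs when two productions N → α and N → β for the same non-terminal have FIRST(α) ∩ FIRST(β) ≠ ∅ (with ε ∈ FIRST of a nullable right-hand side, so two nullable alternatives also conflict).

FIRST sets of the non-terminals at (or reachable through a nullable prefix from) the front of some alternative:
  FIRST(P) = { 'f', 'y' }
  FIRST(B) = { 'y' }

Productions for P:
  P → P y num: FIRST = { 'f', 'y' }
  P → B P f: FIRST = { 'y' }
  P → y / /: FIRST = { 'y' }
  P → y f: FIRST = { 'y' }
  P → f: FIRST = { 'f' }
Productions for B:
  B → B num y: FIRST = { 'y' }
  B → y y: FIRST = { 'y' }

Conflict for P: P → P y num and P → B P f
  Overlap: { 'y' }
Conflict for P: P → P y num and P → y / /
  Overlap: { 'y' }
Conflict for P: P → P y num and P → y f
  Overlap: { 'y' }
Conflict for P: P → P y num and P → f
  Overlap: { 'f' }
Conflict for P: P → B P f and P → y / /
  Overlap: { 'y' }
Conflict for P: P → B P f and P → y f
  Overlap: { 'y' }
Conflict for P: P → y / / and P → y f
  Overlap: { 'y' }
Conflict for B: B → B num y and B → y y
  Overlap: { 'y' }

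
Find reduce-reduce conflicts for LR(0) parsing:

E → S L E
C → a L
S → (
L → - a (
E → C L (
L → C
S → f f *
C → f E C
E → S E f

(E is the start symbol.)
No reduce-reduce conflicts

A reduce-reduce conflict occurs when an LR(0) state has two complete items [A → α .] and [B → β .] — both call for a reduction, and with no lookahead the parser cannot choose between them.

Augment with E' → E and build the canonical LR(0) collection (I0 = CLOSURE({[E' → . E]}), then GOTO on every symbol after a dot until no new states appear). It has 24 states:
  I0: { [C → . a L], [C → . f E C], [E → . C L (], [E → . S E f], [E → . S L E], [E' → . E], [S → . (], [S → . f f *] }  — shift
  I1: { [S → ( .] }  — reduce
  I2: { [C → . a L], [C → . f E C], [E → C . L (], [L → . - a (], [L → . C] }  — shift
  I3: { [E' → E .] }  — accept
  I4: { [C → . a L], [C → . f E C], [E → . C L (], [E → . S E f], [E → . S L E], [E → S . E f], [E → S . L E], [L → . - a (], [L → . C], [S → . (], [S → . f f *] }  — shift
  I5: { [C → . a L], [C → . f E C], [C → a . L], [L → . - a (], [L → . C] }  — shift
  I6: { [C → . a L], [C → . f E C], [C → f . E C], [E → . C L (], [E → . S E f], [E → . S L E], [S → . (], [S → . f f *], [S → f . f *] }  — shift
  I7: { [C → . a L], [C → . f E C], [C → f E . C] }  — shift
  I8: { [C → . a L], [C → . f E C], [C → f . E C], [E → . C L (], [E → . S E f], [E → . S L E], [S → . (], [S → . f f *], [S → f . f *], [S → f f . *] }  — shift
  I9: { [S → f f * .] }  — reduce
  I10: { [C → f E C .] }  — reduce
  I11: { [C → . a L], [C → . f E C], [C → f . E C], [E → . C L (], [E → . S E f], [E → . S L E], [S → . (], [S → . f f *] }  — shift
  I12: { [L → - . a (] }  — shift
  I13: { [L → C .] }  — reduce
  I14: { [C → a L .] }  — reduce
  I15: { [L → - a . (] }  — shift
  I16: { [L → - a ( .] }  — reduce
  I17: { [C → . a L], [C → . f E C], [E → C . L (], [L → . - a (], [L → . C], [L → C .] }  — shift, reduce
  I18: { [E → S E . f] }  — shift
  I19: { [C → . a L], [C → . f E C], [E → . C L (], [E → . S E f], [E → . S L E], [E → S L . E], [S → . (], [S → . f f *] }  — shift
  I20: { [E → S L E .] }  — reduce
  I21: { [E → S E f .] }  — reduce
  I22: { [E → C L . (] }  — shift
  I23: { [E → C L ( .] }  — reduce

No state contains more than one complete item.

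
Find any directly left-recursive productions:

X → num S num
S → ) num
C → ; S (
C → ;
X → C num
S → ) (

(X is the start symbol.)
No direct left recursion

Direct left recursion occurs when N → N α for some non-terminal N (the right-hand side begins with the left-hand side itself).

X → num S num: starts with num
S → ) num: starts with ')'
C → ; S (: starts with ';'
C → ;: starts with ';'
X → C num: starts with C
S → ) (: starts with ')'

No direct left recursion found.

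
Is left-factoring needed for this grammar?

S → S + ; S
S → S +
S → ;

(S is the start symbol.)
Left-factoring is needed when two productions for the same non-terminal
share a common prefix on the right-hand side.

Productions for S:
  S → S + ; S
  S → S +
  S → ;

Found common prefix 'S +' in productions for S

Answer: Yes, S has productions with common prefix 'S +'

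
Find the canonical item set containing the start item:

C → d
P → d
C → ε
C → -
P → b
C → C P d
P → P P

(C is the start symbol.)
First, augment the grammar with C' → C
I₀ = CLOSURE({ [C' → . C] }):
  [C' → . C] has the dot before C: add [C → . d], [C → .], [C → . -], [C → . C P d]
No further items can be added.

I₀ = { [C → . -], [C → . C P d], [C → . d], [C → .], [C' → . C] }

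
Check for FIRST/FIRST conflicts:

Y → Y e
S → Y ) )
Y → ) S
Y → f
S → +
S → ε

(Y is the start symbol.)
A FIRST/FIRST conflict occurs when two productions N → α and N → β for the same non-terminal have FIRST(α) ∩ FIRST(β) ≠ ∅ (with ε ∈ FIRST of a nullable right-hand side, so two nullable alternatives also conflict).

FIRST sets of the non-terminals at (or reachable through a nullable prefix from) the front of some alternative:
  FIRST(Y) = { ')', 'f' }

Productions for Y:
  Y → Y e: FIRST = { ')', 'f' }
  Y → ) S: FIRST = { ')' }
  Y → f: FIRST = { 'f' }
Productions for S:
  S → Y ) ): FIRST = { ')', 'f' }
  S → +: FIRST = { '+' }
  S → ε: FIRST = { ε }

Conflict for Y: Y → Y e and Y → ) S
  Overlap: { ')' }
Conflict for Y: Y → Y e and Y → f
  Overlap: { 'f' }

Answer: Yes. Y → Y e / Y → ')' S on { ')' }; Y → Y e / Y → f on { 'f' }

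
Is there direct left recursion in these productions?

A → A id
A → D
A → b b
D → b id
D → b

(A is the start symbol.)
Yes, A is left-recursive

Direct left recursion occurs when N → N α for some non-terminal N (the right-hand side begins with the left-hand side itself).

A → A id: LEFT RECURSIVE (starts with A)
A → D: starts with D
A → b b: starts with b
D → b id: starts with b
D → b: starts with b

The grammar has direct left recursion on: A.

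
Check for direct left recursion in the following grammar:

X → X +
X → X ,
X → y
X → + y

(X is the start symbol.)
X → X +: LEFT RECURSIVE (starts with X)
X → X ,: LEFT RECURSIVE (starts with X)
X → y: starts with y
X → + y: starts with '+'

The grammar has direct left recursion on: X.

Answer: Yes, X is left-recursive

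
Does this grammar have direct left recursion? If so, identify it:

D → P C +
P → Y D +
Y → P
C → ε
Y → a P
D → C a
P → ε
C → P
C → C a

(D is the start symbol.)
Yes, C is left-recursive

Direct left recursion occurs when N → N α for some non-terminal N (the right-hand side begins with the left-hand side itself).

D → P C +: starts with P
P → Y D +: starts with Y
Y → P: starts with P
C → ε: starts with ε
Y → a P: starts with a
D → C a: starts with C
P → ε: starts with ε
C → P: starts with P
C → C a: LEFT RECURSIVE (starts with C)

The grammar has direct left recursion on: C.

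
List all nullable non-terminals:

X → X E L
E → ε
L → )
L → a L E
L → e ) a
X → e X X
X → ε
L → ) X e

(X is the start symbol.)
{ 'E', 'X' }

A non-terminal is nullable if it can derive ε (the empty string): either it has an ε-production, or it has a production whose right-hand side consists entirely of nullable non-terminals.

ε-productions: E → ε, X → ε
So E, X are immediately nullable.
No further non-terminal can be added: every production for the remaining non-terminals contains a terminal or a non-nullable non-terminal.
Nullable = { 'E', 'X' }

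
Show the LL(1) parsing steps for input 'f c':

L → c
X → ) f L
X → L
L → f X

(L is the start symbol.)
Stack is shown with the top on the left.

Stack  Input  Action
--------------------
L $    f c $  output L → f X
f X $  f c $  match 'f'
X $    c $    output X → L
L $    c $    output L → c
c $    c $    match 'c'
$      $      accept

The string is accepted.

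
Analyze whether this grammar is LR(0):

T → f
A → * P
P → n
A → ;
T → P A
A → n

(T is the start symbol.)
Augment with T' → T and build the canonical LR(0) collection (I0 = CLOSURE({[T' → . T]}), then GOTO on every symbol after a dot until no new states appear). It has 10 states:
  I0: { [P → . n], [T → . P A], [T → . f], [T' → . T] }  — shift
  I1: { [A → . * P], [A → . ;], [A → . n], [T → P . A] }  — shift
  I2: { [T' → T .] }  — accept
  I3: { [T → f .] }  — reduce
  I4: { [P → n .] }  — reduce
  I5: { [A → * . P], [P → . n] }  — shift
  I6: { [A → ; .] }  — reduce
  I7: { [T → P A .] }  — reduce
  I8: { [A → n .] }  — reduce
  I9: { [A → * P .] }  — reduce

Every state is either a pure shift/goto state or contains exactly one complete item and nothing to shift — no conflicts. The grammar is LR(0).

Answer: Yes, the grammar is LR(0)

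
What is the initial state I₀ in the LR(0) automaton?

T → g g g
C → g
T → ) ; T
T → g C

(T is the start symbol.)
{ [T → . ) ; T], [T → . g C], [T → . g g g], [T' → . T] }

First, augment the grammar with T' → T
I₀ = CLOSURE({ [T' → . T] }):
  [T' → . T] has the dot before T: add [T → . g g g], [T → . ) ; T], [T → . g C]
No further items can be added.

I₀ = { [T → . ) ; T], [T → . g C], [T → . g g g], [T' → . T] }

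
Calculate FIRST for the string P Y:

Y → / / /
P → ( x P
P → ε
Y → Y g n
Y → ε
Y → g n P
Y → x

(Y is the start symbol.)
FIRST sets of the non-terminals involved (from the grammar, by fixed-point iteration):
  FIRST(P) = { '(', ε }
  FIRST(Y) = { '/', 'g', 'x', ε }

To compute FIRST(P Y), process the symbols left to right:
Symbol P is a non-terminal. Add FIRST(P) \ {ε} = { '(' }
P is nullable (ε ∈ FIRST(P)), continue to the next symbol.
Symbol Y is a non-terminal. Add FIRST(Y) \ {ε} = { '/', 'g', 'x' }
Y is nullable (ε ∈ FIRST(Y)), continue to the next symbol.
All symbols are nullable, so ε is in the result.
FIRST(P Y) = { '(', '/', 'g', 'x', ε }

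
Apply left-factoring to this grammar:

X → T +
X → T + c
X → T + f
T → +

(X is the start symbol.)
X → T + X'
X' → ε
X' → c
X' → f
T → +

Left-factoring transforms A → αβ₁ | αβ₂ into A → αA' and A' → β₁ | β₂
(α is the longest common prefix among the alternatives). Repeat until
no nonterminal has two alternatives with a common prefix.

Round 1: X has alternatives sharing prefix 'T +'. Introduce X': X → T + X'
  Add: X' → ε
  Add: X' → c
  Add: X' → f

No remaining common prefixes — done.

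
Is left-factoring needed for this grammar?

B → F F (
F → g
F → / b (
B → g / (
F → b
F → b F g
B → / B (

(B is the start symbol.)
Left-factoring is needed when two productions for the same non-terminal
share a common prefix on the right-hand side.

Productions for B:
  B → F F (
  B → g / (
  B → / B (
Productions for F:
  F → g
  F → / b (
  F → b
  F → b F g

Found common prefix 'b' in productions for F

Answer: Yes, F has productions with common prefix 'b'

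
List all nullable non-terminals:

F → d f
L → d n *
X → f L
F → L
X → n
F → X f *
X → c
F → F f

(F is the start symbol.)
None

A non-terminal is nullable if it can derive ε (the empty string): either it has an ε-production, or it has a production whose right-hand side consists entirely of nullable non-terminals.

There are no ε-productions, so no non-terminal can derive ε.
No non-terminals are nullable.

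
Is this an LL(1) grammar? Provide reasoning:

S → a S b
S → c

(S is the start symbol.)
For S:
  PREDICT(S → a S b) = { 'a' }
  PREDICT(S → c) = { 'c' }

All predict sets are disjoint. The grammar IS LL(1).

Answer: Yes, the grammar is LL(1).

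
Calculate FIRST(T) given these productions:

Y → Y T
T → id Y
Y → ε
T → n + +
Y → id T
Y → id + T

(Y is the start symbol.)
{ 'id', 'n' }

From T → id Y:
  - id is a terminal: add 'id' and stop
From T → n + +:
  - n is a terminal: add 'n' and stop

Collecting: FIRST(T) = { 'id', 'n' }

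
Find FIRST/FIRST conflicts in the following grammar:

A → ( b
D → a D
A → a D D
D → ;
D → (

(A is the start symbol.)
No FIRST/FIRST conflicts.

Productions for A:
  A → ( b: FIRST = { '(' }
  A → a D D: FIRST = { 'a' }
Productions for D:
  D → a D: FIRST = { 'a' }
  D → ;: FIRST = { ';' }
  D → (: FIRST = { '(' }

All alternatives of each non-terminal have pairwise disjoint FIRST sets.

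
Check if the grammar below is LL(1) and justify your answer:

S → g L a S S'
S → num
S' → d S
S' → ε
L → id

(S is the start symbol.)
Relevant sets:
  FOLLOW(S') = { $, 'd' }

For S:
  PREDICT(S → g L a S S') = { 'g' }
  PREDICT(S → num) = { 'num' }
For S':
  PREDICT(S' → d S) = { 'd' }
  PREDICT(S' → ε) = { $, 'd' }
L has a single production, so nothing to check there.

Conflict found: Predict set conflict for S': { 'd' }
The grammar is NOT LL(1).

Answer: No. Predict set conflict for S': { 'd' }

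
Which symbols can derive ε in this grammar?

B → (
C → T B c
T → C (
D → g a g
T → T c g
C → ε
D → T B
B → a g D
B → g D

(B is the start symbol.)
{ 'C' }

A non-terminal is nullable if it can derive ε (the empty string): either it has an ε-production, or it has a production whose right-hand side consists entirely of nullable non-terminals.

ε-productions: C → ε
So C is immediately nullable.
No further non-terminal can be added: every production for the remaining non-terminals contains a terminal or a non-nullable non-terminal.
Nullable = { 'C' }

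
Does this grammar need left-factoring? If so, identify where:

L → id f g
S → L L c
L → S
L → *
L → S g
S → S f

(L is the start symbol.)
Left-factoring is needed when two productions for the same non-terminal
share a common prefix on the right-hand side.

Productions for L:
  L → id f g
  L → S
  L → *
  L → S g
Productions for S:
  S → L L c
  S → S f

Found common prefix 'S' in productions for L

Answer: Yes, L has productions with common prefix 'S'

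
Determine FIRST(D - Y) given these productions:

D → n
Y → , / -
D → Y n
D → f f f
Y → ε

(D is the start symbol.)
{ ',', 'f', 'n' }

FIRST sets of the non-terminals involved (from the grammar, by fixed-point iteration):
  FIRST(D) = { ',', 'f', 'n' }

To compute FIRST(D - Y), process the symbols left to right:
Symbol D is a non-terminal. Add FIRST(D) \ {ε} = { ',', 'f', 'n' }
D is not nullable (ε ∉ FIRST(D)), so stop here.
FIRST(D - Y) = { ',', 'f', 'n' }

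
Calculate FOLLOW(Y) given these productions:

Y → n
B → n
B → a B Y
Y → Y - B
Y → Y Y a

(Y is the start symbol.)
To compute FOLLOW(Y), find every occurrence of Y on a right-hand side N → α Y β: add FIRST(β) \ {ε}, and if β is empty or nullable also add FOLLOW(N). Iterate to a fixed point.

Y is the start symbol, so $ ∈ FOLLOW(Y).
In B → a B Y: Y is at the end, add FOLLOW(B)
In Y → Y - B: Y is followed by '-' B, add FIRST('-' B) \ {ε} = { '-' }
In Y → Y Y a: Y is followed by Y a, add FIRST(Y a) \ {ε} = { 'n' }
In Y → Y Y a: Y is followed by a, add FIRST(a) \ {ε} = { 'a' }

The FOLLOW sets referred to above (computed the same way, to a fixed point):
  FOLLOW(B) = { $, '-', 'a', 'n' }

Taking the union: FOLLOW(Y) = { $, '-', 'a', 'n' }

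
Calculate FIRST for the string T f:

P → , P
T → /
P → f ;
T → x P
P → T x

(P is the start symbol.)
{ '/', 'x' }

FIRST sets of the non-terminals involved (from the grammar, by fixed-point iteration):
  FIRST(T) = { '/', 'x' }

To compute FIRST(T f), process the symbols left to right:
Symbol T is a non-terminal. Add FIRST(T) \ {ε} = { '/', 'x' }
T is not nullable (ε ∉ FIRST(T)), so stop here.
FIRST(T f) = { '/', 'x' }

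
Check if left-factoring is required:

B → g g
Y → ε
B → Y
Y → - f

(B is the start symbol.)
Left-factoring is needed when two productions for the same non-terminal
share a common prefix on the right-hand side.

Productions for B:
  B → g g
  B → Y
Productions for Y:
  Y → ε
  Y → - f

No common prefixes found.

Answer: No, left-factoring is not needed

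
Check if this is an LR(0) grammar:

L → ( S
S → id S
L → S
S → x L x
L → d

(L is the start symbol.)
A grammar is LR(0) if no state in the canonical LR(0) collection has:
  - both a shift item (dot before a terminal) and a complete item (shift-reduce conflict), or
  - two or more complete items (reduce-reduce conflict; the accept item [L' → L .] counts as a complete item here).

Augment with L' → L and build the canonical LR(0) collection (I0 = CLOSURE({[L' → . L]}), then GOTO on every symbol after a dot until no new states appear). It has 11 states:
  I0: { [L → . ( S], [L → . S], [L → . d], [L' → . L], [S → . id S], [S → . x L x] }  — shift
  I1: { [L → ( . S], [S → . id S], [S → . x L x] }  — shift
  I2: { [L' → L .] }  — accept
  I3: { [L → S .] }  — reduce
  I4: { [L → d .] }  — reduce
  I5: { [S → . id S], [S → . x L x], [S → id . S] }  — shift
  I6: { [L → . ( S], [L → . S], [L → . d], [S → . id S], [S → . x L x], [S → x . L x] }  — shift
  I7: { [S → x L . x] }  — shift
  I8: { [S → x L x .] }  — reduce
  I9: { [S → id S .] }  — reduce
  I10: { [L → ( S .] }  — reduce

Every state is either a pure shift/goto state or contains exactly one complete item and nothing to shift — no conflicts. The grammar is LR(0).

Answer: Yes, the grammar is LR(0)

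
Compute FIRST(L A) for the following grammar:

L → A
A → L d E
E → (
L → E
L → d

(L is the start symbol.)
{ '(', 'd' }

FIRST sets of the non-terminals involved (from the grammar, by fixed-point iteration):
  FIRST(L) = { '(', 'd' }

To compute FIRST(L A), process the symbols left to right:
Symbol L is a non-terminal. Add FIRST(L) \ {ε} = { '(', 'd' }
L is not nullable (ε ∉ FIRST(L)), so stop here.
FIRST(L A) = { '(', 'd' }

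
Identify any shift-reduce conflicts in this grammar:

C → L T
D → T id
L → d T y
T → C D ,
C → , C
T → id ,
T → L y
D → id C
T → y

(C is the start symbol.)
A shift-reduce conflict occurs when an LR(0) state has both:
  - a complete (reduce) item [A → α .] (dot at the end), and
  - a shift item [B → β . c γ] (dot before a terminal).

Augment with C' → C and build the canonical LR(0) collection (I0 = CLOSURE({[C' → . C]}), then GOTO on every symbol after a dot until no new states appear). It has 22 states:
  I0: { [C → . , C], [C → . L T], [C' → . C], [L → . d T y] }  — shift
  I1: { [C → , . C], [C → . , C], [C → . L T], [L → . d T y] }  — shift
  I2: { [C' → C .] }  — accept
  I3: { [C → . , C], [C → . L T], [C → L . T], [L → . d T y], [T → . C D ,], [T → . L y], [T → . id ,], [T → . y] }  — shift
  I4: { [C → . , C], [C → . L T], [L → . d T y], [L → d . T y], [T → . C D ,], [T → . L y], [T → . id ,], [T → . y] }  — shift
  I5: { [C → . , C], [C → . L T], [D → . T id], [D → . id C], [L → . d T y], [T → . C D ,], [T → . L y], [T → . id ,], [T → . y], [T → C . D ,] }  — shift
  I6: { [C → . , C], [C → . L T], [C → L . T], [L → . d T y], [T → . C D ,], [T → . L y], [T → . id ,], [T → . y], [T → L . y] }  — shift
  I7: { [L → d T . y] }  — shift
  I8: { [T → id . ,] }  — shift
  I9: { [T → y .] }  — reduce
  I10: { [T → id , .] }  — reduce
  I11: { [L → d T y .] }  — reduce
  I12: { [C → L T .] }  — reduce
  I13: { [T → L y .], [T → y .] }  — 2 reduces
  I14: { [T → C D . ,] }  — shift
  I15: { [D → T . id] }  — shift
  I16: { [C → . , C], [C → . L T], [D → id . C], [L → . d T y], [T → id . ,] }  — shift
  I17: { [C → , . C], [C → . , C], [C → . L T], [L → . d T y], [T → id , .] }  — shift, reduce
  I18: { [D → id C .] }  — reduce
  I19: { [C → , C .] }  — reduce
  I20: { [D → T id .] }  — reduce
  I21: { [T → C D , .] }  — reduce

I17 contains reduce item [T → id , .] and shift items [C → . , C], [L → . d T y] — shift-reduce conflict.

Answer: Yes — I17: [T → id , .] vs [C → . , C]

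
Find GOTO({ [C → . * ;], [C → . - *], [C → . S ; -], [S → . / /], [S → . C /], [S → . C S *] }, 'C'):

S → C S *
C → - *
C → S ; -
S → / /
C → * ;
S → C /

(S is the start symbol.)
{ [C → . * ;], [C → . - *], [C → . S ; -], [S → . / /], [S → . C /], [S → . C S *], [S → C . /], [S → C . S *] }

GOTO(I, 'C') = CLOSURE({ [A → αX.β] : [A → α.Xβ] ∈ I, X = 'C' })

Items with dot before 'C', with the dot advanced:
  [S → . C /] → [S → C . /]
  [S → . C S *] → [S → C . S *]
Closure of the advanced items:
  [S → C . S *] has the dot before S: add [S → . C S *], [S → . / /], [S → . C /]
  [S → . C S *] has the dot before C: add [C → . - *], [C → . S ; -], [C → . * ;]

GOTO = { [C → . * ;], [C → . - *], [C → . S ; -], [S → . / /], [S → . C /], [S → . C S *], [S → C . /], [S → C . S *] }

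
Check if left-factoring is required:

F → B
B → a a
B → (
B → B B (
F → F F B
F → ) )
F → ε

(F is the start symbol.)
No, left-factoring is not needed

Left-factoring is needed when two productions for the same non-terminal
share a common prefix on the right-hand side.

Productions for F:
  F → B
  F → F F B
  F → ) )
  F → ε
Productions for B:
  B → a a
  B → (
  B → B B (

No common prefixes found.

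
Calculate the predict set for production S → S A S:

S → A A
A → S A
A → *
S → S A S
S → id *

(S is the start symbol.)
PREDICT(S → S A S) = (FIRST(RHS) \ {ε}) ∪ (FOLLOW(S) if ε ∈ FIRST(RHS), i.e. RHS ⇒* ε)
FIRST(S) = { '*', 'id' }
FIRST(S A S) = { '*', 'id' }
ε ∉ FIRST(S A S), so FOLLOW(S) is not added.
PREDICT(S → S A S) = { '*', 'id' }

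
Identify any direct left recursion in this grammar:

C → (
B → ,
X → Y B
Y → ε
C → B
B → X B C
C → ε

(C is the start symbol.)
No direct left recursion

Direct left recursion occurs when N → N α for some non-terminal N (the right-hand side begins with the left-hand side itself).

C → (: starts with '('
B → ,: starts with ','
X → Y B: starts with Y
Y → ε: starts with ε
C → B: starts with B
B → X B C: starts with X
C → ε: starts with ε

No direct left recursion found.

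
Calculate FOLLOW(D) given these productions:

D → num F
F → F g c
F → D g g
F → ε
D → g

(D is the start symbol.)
{ $, 'g' }

D is the start symbol, so $ ∈ FOLLOW(D).
In F → D g g: D is followed by g g, add FIRST(g g) \ {ε} = { 'g' }

Taking the union: FOLLOW(D) = { $, 'g' }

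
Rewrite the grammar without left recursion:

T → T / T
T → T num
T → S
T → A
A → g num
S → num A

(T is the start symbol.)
T is directly left-recursive. The standard transformation for
  A → A α₁ | ... | A α_m | β₁ | ... | β_n
is
  A  → β₁ A' | ... | β_n A'
  A' → α₁ A' | ... | α_m A' | ε

T → S becomes T → S T'
T → A becomes T → A T'
T → T / T becomes T' → / T T'
T → T num becomes T' → num T'
Add T' → ε

Productions for other non-terminals are unchanged:
  A → g num
  S → num A

Resulting grammar:
T → S T'
T → A T'
T' → / T T'
T' → num T'
T' → ε
A → g num
S → num A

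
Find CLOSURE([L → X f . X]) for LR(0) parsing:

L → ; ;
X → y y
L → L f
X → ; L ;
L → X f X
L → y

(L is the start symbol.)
To compute CLOSURE, for each item [A → α.Bβ] where B is a non-terminal, add [B → .γ] for all productions B → γ; repeat for the newly added items until nothing changes.

Start with: [L → X f . X]
  [L → X f . X] has the dot before X: add [X → . y y], [X → . ; L ;]
No further items can be added.

CLOSURE = { [L → X f . X], [X → . ; L ;], [X → . y y] }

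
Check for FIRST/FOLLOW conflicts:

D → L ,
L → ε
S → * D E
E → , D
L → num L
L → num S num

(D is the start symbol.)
Nullable non-terminals: L.

L: nullable alternative(s) L → ε; FOLLOW(L) = { ',' }
  L → ε: FIRST \ {ε} = { } — this is the only nullable alternative, skip
  L → num L: FIRST \ {ε} = { 'num' } — disjoint from FOLLOW(L)
  L → num S num: FIRST \ {ε} = { 'num' } — disjoint from FOLLOW(L)

D, E, S have no nullable alternative, so no FIRST/FOLLOW check is needed there.

No FIRST/FOLLOW conflicts found.

Answer: No FIRST/FOLLOW conflicts.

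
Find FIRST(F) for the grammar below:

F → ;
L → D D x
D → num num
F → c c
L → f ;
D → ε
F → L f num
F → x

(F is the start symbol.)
To compute FIRST(F), examine every production with F on the left-hand side, reading each right-hand side left to right until a non-nullable symbol is reached.

FIRST sets of the other non-terminals involved (by the same procedure, iterated to a fixed point):
  FIRST(L) = { 'f', 'num', 'x' }

From F → ;:
  - ';' is a terminal: add ';' and stop
From F → c c:
  - c is a terminal: add 'c' and stop
From F → L f num:
  - L is a non-terminal: add FIRST(L) \ {ε} = { 'f', 'num', 'x' }
    L is not nullable, so stop
From F → x:
  - x is a terminal: add 'x' and stop

Collecting: FIRST(F) = { ';', 'c', 'f', 'num', 'x' }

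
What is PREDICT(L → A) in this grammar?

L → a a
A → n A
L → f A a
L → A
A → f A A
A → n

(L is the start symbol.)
PREDICT(L → A) = (FIRST(RHS) \ {ε}) ∪ (FOLLOW(L) if ε ∈ FIRST(RHS), i.e. RHS ⇒* ε)
FIRST(A) = { 'f', 'n' }
FIRST(A) = { 'f', 'n' }
ε ∉ FIRST(A), so FOLLOW(L) is not added.
PREDICT(L → A) = { 'f', 'n' }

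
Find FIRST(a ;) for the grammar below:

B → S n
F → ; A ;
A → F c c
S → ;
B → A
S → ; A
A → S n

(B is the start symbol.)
To compute FIRST(a ;), process the symbols left to right:
Symbol a is a terminal. Add 'a' and stop.
FIRST(a ;) = { 'a' }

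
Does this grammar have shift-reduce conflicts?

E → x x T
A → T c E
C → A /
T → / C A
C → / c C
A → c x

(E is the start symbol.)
No shift-reduce conflicts

Augment with E' → E and build the canonical LR(0) collection (I0 = CLOSURE({[E' → . E]}), then GOTO on every symbol after a dot until no new states appear). It has 18 states:
  I0: { [E → . x x T], [E' → . E] }  — shift
  I1: { [E' → E .] }  — accept
  I2: { [E → x . x T] }  — shift
  I3: { [E → x x . T], [T → . / C A] }  — shift
  I4: { [A → . T c E], [A → . c x], [C → . / c C], [C → . A /], [T → . / C A], [T → / . C A] }  — shift
  I5: { [E → x x T .] }  — reduce
  I6: { [A → . T c E], [A → . c x], [C → . / c C], [C → . A /], [C → / . c C], [T → . / C A], [T → / . C A] }  — shift
  I7: { [C → A . /] }  — shift
  I8: { [A → . T c E], [A → . c x], [T → . / C A], [T → / C . A] }  — shift
  I9: { [A → T . c E] }  — shift
  I10: { [A → c . x] }  — shift
  I11: { [A → c x .] }  — reduce
  I12: { [A → T c . E], [E → . x x T] }  — shift
  I13: { [A → T c E .] }  — reduce
  I14: { [T → / C A .] }  — reduce
  I15: { [C → A / .] }  — reduce
  I16: { [A → . T c E], [A → . c x], [A → c . x], [C → . / c C], [C → . A /], [C → / c . C], [T → . / C A] }  — shift
  I17: { [C → / c C .] }  — reduce

No state contains both a complete item and a shift item.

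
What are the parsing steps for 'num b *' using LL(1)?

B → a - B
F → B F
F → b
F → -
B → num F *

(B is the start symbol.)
Stack is shown with the top on the left.

Stack      Input      Action
----------------------------
B $        num b * $  output B → num F *
num F * $  num b * $  match 'num'
F * $      b * $      output F → b
b * $      b * $      match 'b'
* $        * $        match '*'
$          $          accept

The string is accepted.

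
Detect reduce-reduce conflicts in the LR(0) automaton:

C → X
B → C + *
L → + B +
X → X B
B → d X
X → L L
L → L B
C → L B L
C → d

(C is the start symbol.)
Augment with C' → C and build the canonical LR(0) collection (I0 = CLOSURE({[C' → . C]}), then GOTO on every symbol after a dot until no new states appear). It has 19 states:
  I0: { [C → . L B L], [C → . X], [C → . d], [C' → . C], [L → . + B +], [L → . L B], [X → . L L], [X → . X B] }  — shift
  I1: { [B → . C + *], [B → . d X], [C → . L B L], [C → . X], [C → . d], [L → + . B +], [L → . + B +], [L → . L B], [X → . L L], [X → . X B] }  — shift
  I2: { [C' → C .] }  — accept
  I3: { [B → . C + *], [B → . d X], [C → . L B L], [C → . X], [C → . d], [C → L . B L], [L → . + B +], [L → . L B], [L → L . B], [X → . L L], [X → . X B], [X → L . L] }  — shift
  I4: { [B → . C + *], [B → . d X], [C → . L B L], [C → . X], [C → . d], [C → X .], [L → . + B +], [L → . L B], [X → . L L], [X → . X B], [X → X . B] }  — shift, reduce
  I5: { [C → d .] }  — reduce
  I6: { [X → X B .] }  — reduce
  I7: { [B → C . + *] }  — shift
  I8: { [B → d . X], [C → d .], [L → . + B +], [L → . L B], [X → . L L], [X → . X B] }  — shift, reduce
  I9: { [B → . C + *], [B → . d X], [C → . L B L], [C → . X], [C → . d], [L → . + B +], [L → . L B], [L → L . B], [X → . L L], [X → . X B], [X → L . L] }  — shift
  I10: { [B → . C + *], [B → . d X], [B → d X .], [C → . L B L], [C → . X], [C → . d], [L → . + B +], [L → . L B], [X → . L L], [X → . X B], [X → X . B] }  — shift, reduce
  I11: { [L → L B .] }  — reduce
  I12: { [B → . C + *], [B → . d X], [C → . L B L], [C → . X], [C → . d], [C → L . B L], [L → . + B +], [L → . L B], [L → L . B], [X → . L L], [X → . X B], [X → L . L], [X → L L .] }  — shift, reduce
  I13: { [C → L B . L], [L → . + B +], [L → . L B], [L → L B .] }  — shift, reduce
  I14: { [B → . C + *], [B → . d X], [C → . L B L], [C → . X], [C → . d], [C → L B L .], [L → . + B +], [L → . L B], [L → L . B], [X → . L L], [X → . X B] }  — shift, reduce
  I15: { [B → C + . *] }  — shift
  I16: { [B → C + * .] }  — reduce
  I17: { [L → + B . +] }  — shift
  I18: { [L → + B + .] }  — reduce

No state contains more than one complete item.

Answer: No reduce-reduce conflicts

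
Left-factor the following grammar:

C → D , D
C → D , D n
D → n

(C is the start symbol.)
Left-factoring transforms A → αβ₁ | αβ₂ into A → αA' and A' → β₁ | β₂
(α is the longest common prefix among the alternatives). Repeat until
no nonterminal has two alternatives with a common prefix.

Round 1: C has alternatives sharing prefix 'D , D'. Introduce C': C → D , D C'
  Add: C' → ε
  Add: C' → n

No remaining common prefixes — done.

Resulting grammar:
C → D , D C'
C' → ε
C' → n
D → n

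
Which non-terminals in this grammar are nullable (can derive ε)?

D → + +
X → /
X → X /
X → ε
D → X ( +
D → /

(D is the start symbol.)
{ 'X' }

A non-terminal is nullable if it can derive ε (the empty string): either it has an ε-production, or it has a production whose right-hand side consists entirely of nullable non-terminals.

ε-productions: X → ε
So X is immediately nullable.
No further non-terminal can be added: every production for the remaining non-terminals contains a terminal or a non-nullable non-terminal.
Nullable = { 'X' }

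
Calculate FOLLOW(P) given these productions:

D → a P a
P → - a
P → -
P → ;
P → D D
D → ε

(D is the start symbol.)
{ 'a' }

To compute FOLLOW(P), find every occurrence of P on a right-hand side N → α P β: add FIRST(β) \ {ε}, and if β is empty or nullable also add FOLLOW(N). Iterate to a fixed point.

In D → a P a: P is followed by a, add FIRST(a) \ {ε} = { 'a' }

Taking the union: FOLLOW(P) = { 'a' }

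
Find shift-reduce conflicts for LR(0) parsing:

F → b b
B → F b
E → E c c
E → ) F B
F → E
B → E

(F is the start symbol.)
Augment with F' → F and build the canonical LR(0) collection (I0 = CLOSURE({[F' → . F]}), then GOTO on every symbol after a dot until no new states appear). It has 13 states:
  I0: { [E → . ) F B], [E → . E c c], [F → . E], [F → . b b], [F' → . F] }  — shift
  I1: { [E → ) . F B], [E → . ) F B], [E → . E c c], [F → . E], [F → . b b] }  — shift
  I2: { [E → E . c c], [F → E .] }  — shift, reduce
  I3: { [F' → F .] }  — accept
  I4: { [F → b . b] }  — shift
  I5: { [F → b b .] }  — reduce
  I6: { [E → E c . c] }  — shift
  I7: { [E → E c c .] }  — reduce
  I8: { [B → . E], [B → . F b], [E → ) F . B], [E → . ) F B], [E → . E c c], [F → . E], [F → . b b] }  — shift
  I9: { [E → ) F B .] }  — reduce
  I10: { [B → E .], [E → E . c c], [F → E .] }  — shift, 2 reduces
  I11: { [B → F . b] }  — shift
  I12: { [B → F b .] }  — reduce

I2 contains reduce item [F → E .] and shift item [E → E . c c] — shift-reduce conflict.
I10 contains reduce items [B → E .], [F → E .] and shift item [E → E . c c] — shift-reduce conflict.

Answer: Yes — I2: [F → E .] vs [E → E . c c]; I10: [B → E .] vs [E → E . c c]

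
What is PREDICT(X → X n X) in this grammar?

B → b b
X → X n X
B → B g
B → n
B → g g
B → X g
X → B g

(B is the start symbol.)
PREDICT(X → X n X) = (FIRST(RHS) \ {ε}) ∪ (FOLLOW(X) if ε ∈ FIRST(RHS), i.e. RHS ⇒* ε)
FIRST(X) = { 'b', 'g', 'n' }
FIRST(X n X) = { 'b', 'g', 'n' }
ε ∉ FIRST(X n X), so FOLLOW(X) is not added.
PREDICT(X → X n X) = { 'b', 'g', 'n' }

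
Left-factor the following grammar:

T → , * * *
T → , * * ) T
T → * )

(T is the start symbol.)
Left-factoring transforms A → αβ₁ | αβ₂ into A → αA' and A' → β₁ | β₂
(α is the longest common prefix among the alternatives). Repeat until
no nonterminal has two alternatives with a common prefix.

Round 1: T has alternatives sharing prefix ', * *'. Introduce T': T → , * * T'
  Add: T' → *
  Add: T' → ) T

No remaining common prefixes — done.

Resulting grammar:
T → , * * T'
T' → *
T' → ) T
T → * )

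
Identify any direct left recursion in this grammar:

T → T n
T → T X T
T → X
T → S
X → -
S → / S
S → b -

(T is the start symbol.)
T → T n: LEFT RECURSIVE (starts with T)
T → T X T: LEFT RECURSIVE (starts with T)
T → X: starts with X
T → S: starts with S
X → -: starts with '-'
S → / S: starts with '/'
S → b -: starts with b

The grammar has direct left recursion on: T.

Answer: Yes, T is left-recursive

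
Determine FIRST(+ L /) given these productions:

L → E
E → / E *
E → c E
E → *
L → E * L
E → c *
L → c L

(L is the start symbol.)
{ '+' }

To compute FIRST(+ L /), process the symbols left to right:
Symbol + is a terminal. Add '+' and stop.
FIRST(+ L /) = { '+' }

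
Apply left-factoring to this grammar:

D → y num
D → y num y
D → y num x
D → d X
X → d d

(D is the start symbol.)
D → y num D'
D' → ε
D' → y
D' → x
D → d X
X → d d

Left-factoring transforms A → αβ₁ | αβ₂ into A → αA' and A' → β₁ | β₂
(α is the longest common prefix among the alternatives). Repeat until
no nonterminal has two alternatives with a common prefix.

Round 1: D has alternatives sharing prefix 'y num'. Introduce D': D → y num D'
  Add: D' → ε
  Add: D' → y
  Add: D' → x

No remaining common prefixes — done.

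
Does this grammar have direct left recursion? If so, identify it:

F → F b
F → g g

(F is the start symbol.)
Yes, F is left-recursive

Direct left recursion occurs when N → N α for some non-terminal N (the right-hand side begins with the left-hand side itself).

F → F b: LEFT RECURSIVE (starts with F)
F → g g: starts with g

The grammar has direct left recursion on: F.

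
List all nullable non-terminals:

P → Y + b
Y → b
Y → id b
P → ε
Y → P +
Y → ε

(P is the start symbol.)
A non-terminal is nullable if it can derive ε (the empty string): either it has an ε-production, or it has a production whose right-hand side consists entirely of nullable non-terminals.

ε-productions: P → ε, Y → ε
So P, Y are immediately nullable.
Every non-terminal is now nullable.
Nullable = { 'P', 'Y' }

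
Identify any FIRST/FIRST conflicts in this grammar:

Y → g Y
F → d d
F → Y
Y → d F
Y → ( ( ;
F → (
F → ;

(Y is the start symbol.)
Yes. F → d d / F → Y on { 'd' }; F → Y / F → '(' on { '(' }

A FIRST/FIRST conflict occurs when two productions N → α and N → β for the same non-terminal have FIRST(α) ∩ FIRST(β) ≠ ∅ (with ε ∈ FIRST of a nullable right-hand side, so two nullable alternatives also conflict).

FIRST sets of the non-terminals at (or reachable through a nullable prefix from) the front of some alternative:
  FIRST(Y) = { '(', 'd', 'g' }

Productions for Y:
  Y → g Y: FIRST = { 'g' }
  Y → d F: FIRST = { 'd' }
  Y → ( ( ;: FIRST = { '(' }
Productions for F:
  F → d d: FIRST = { 'd' }
  F → Y: FIRST = { '(', 'd', 'g' }
  F → (: FIRST = { '(' }
  F → ;: FIRST = { ';' }

Conflict for F: F → d d and F → Y
  Overlap: { 'd' }
Conflict for F: F → Y and F → (
  Overlap: { '(' }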